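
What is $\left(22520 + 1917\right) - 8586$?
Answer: $15851$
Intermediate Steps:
$\left(22520 + 1917\right) - 8586 = 24437 - 8586 = 15851$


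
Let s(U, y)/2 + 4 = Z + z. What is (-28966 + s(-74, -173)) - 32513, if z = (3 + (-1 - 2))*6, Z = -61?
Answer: -61609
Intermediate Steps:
z = 0 (z = (3 - 3)*6 = 0*6 = 0)
s(U, y) = -130 (s(U, y) = -8 + 2*(-61 + 0) = -8 + 2*(-61) = -8 - 122 = -130)
(-28966 + s(-74, -173)) - 32513 = (-28966 - 130) - 32513 = -29096 - 32513 = -61609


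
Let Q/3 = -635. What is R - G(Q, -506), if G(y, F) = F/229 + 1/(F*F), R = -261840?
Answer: -15352137214973/58632244 ≈ -2.6184e+5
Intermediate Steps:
Q = -1905 (Q = 3*(-635) = -1905)
G(y, F) = F⁻² + F/229 (G(y, F) = F*(1/229) + F⁻² = F/229 + F⁻² = F⁻² + F/229)
R - G(Q, -506) = -261840 - ((-506)⁻² + (1/229)*(-506)) = -261840 - (1/256036 - 506/229) = -261840 - 1*(-129553987/58632244) = -261840 + 129553987/58632244 = -15352137214973/58632244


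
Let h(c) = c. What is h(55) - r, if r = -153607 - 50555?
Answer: 204217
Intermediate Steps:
r = -204162
h(55) - r = 55 - 1*(-204162) = 55 + 204162 = 204217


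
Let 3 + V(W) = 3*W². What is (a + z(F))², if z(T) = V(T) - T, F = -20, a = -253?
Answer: 929296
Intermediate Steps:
V(W) = -3 + 3*W²
z(T) = -3 - T + 3*T² (z(T) = (-3 + 3*T²) - T = -3 - T + 3*T²)
(a + z(F))² = (-253 + (-3 - 1*(-20) + 3*(-20)²))² = (-253 + (-3 + 20 + 3*400))² = (-253 + (-3 + 20 + 1200))² = (-253 + 1217)² = 964² = 929296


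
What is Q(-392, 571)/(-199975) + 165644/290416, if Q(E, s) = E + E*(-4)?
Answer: 8195782421/14518984900 ≈ 0.56449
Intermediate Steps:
Q(E, s) = -3*E (Q(E, s) = E - 4*E = -3*E)
Q(-392, 571)/(-199975) + 165644/290416 = -3*(-392)/(-199975) + 165644/290416 = 1176*(-1/199975) + 165644*(1/290416) = -1176/199975 + 41411/72604 = 8195782421/14518984900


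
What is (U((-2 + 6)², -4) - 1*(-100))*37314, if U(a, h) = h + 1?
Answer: 3619458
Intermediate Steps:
U(a, h) = 1 + h
(U((-2 + 6)², -4) - 1*(-100))*37314 = ((1 - 4) - 1*(-100))*37314 = (-3 + 100)*37314 = 97*37314 = 3619458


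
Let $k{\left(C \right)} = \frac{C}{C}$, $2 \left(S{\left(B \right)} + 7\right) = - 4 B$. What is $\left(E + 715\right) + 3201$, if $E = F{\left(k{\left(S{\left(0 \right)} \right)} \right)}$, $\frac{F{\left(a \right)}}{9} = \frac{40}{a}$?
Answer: $4276$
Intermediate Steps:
$S{\left(B \right)} = -7 - 2 B$ ($S{\left(B \right)} = -7 + \frac{\left(-4\right) B}{2} = -7 - 2 B$)
$k{\left(C \right)} = 1$
$F{\left(a \right)} = \frac{360}{a}$ ($F{\left(a \right)} = 9 \frac{40}{a} = \frac{360}{a}$)
$E = 360$ ($E = \frac{360}{1} = 360 \cdot 1 = 360$)
$\left(E + 715\right) + 3201 = \left(360 + 715\right) + 3201 = 1075 + 3201 = 4276$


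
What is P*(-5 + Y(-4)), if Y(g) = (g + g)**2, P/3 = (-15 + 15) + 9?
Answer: 1593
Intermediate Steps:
P = 27 (P = 3*((-15 + 15) + 9) = 3*(0 + 9) = 3*9 = 27)
Y(g) = 4*g**2 (Y(g) = (2*g)**2 = 4*g**2)
P*(-5 + Y(-4)) = 27*(-5 + 4*(-4)**2) = 27*(-5 + 4*16) = 27*(-5 + 64) = 27*59 = 1593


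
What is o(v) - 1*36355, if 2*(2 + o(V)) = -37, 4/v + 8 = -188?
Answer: -72751/2 ≈ -36376.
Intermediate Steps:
v = -1/49 (v = 4/(-8 - 188) = 4/(-196) = 4*(-1/196) = -1/49 ≈ -0.020408)
o(V) = -41/2 (o(V) = -2 + (½)*(-37) = -2 - 37/2 = -41/2)
o(v) - 1*36355 = -41/2 - 1*36355 = -41/2 - 36355 = -72751/2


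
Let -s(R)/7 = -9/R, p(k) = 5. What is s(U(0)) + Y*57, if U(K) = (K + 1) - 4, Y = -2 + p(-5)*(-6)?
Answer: -1845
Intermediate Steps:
Y = -32 (Y = -2 + 5*(-6) = -2 - 30 = -32)
U(K) = -3 + K (U(K) = (1 + K) - 4 = -3 + K)
s(R) = 63/R (s(R) = -(-63)/R = 63/R)
s(U(0)) + Y*57 = 63/(-3 + 0) - 32*57 = 63/(-3) - 1824 = 63*(-1/3) - 1824 = -21 - 1824 = -1845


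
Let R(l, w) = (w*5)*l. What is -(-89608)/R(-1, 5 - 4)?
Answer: -89608/5 ≈ -17922.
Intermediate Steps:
R(l, w) = 5*l*w (R(l, w) = (5*w)*l = 5*l*w)
-(-89608)/R(-1, 5 - 4) = -(-89608)/(5*(-1)*(5 - 4)) = -(-89608)/(5*(-1)*1) = -(-89608)/(-5) = -(-89608)*(-1)/5 = -22402*4/5 = -89608/5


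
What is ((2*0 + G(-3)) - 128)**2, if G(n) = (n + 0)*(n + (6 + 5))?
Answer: 23104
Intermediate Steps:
G(n) = n*(11 + n) (G(n) = n*(n + 11) = n*(11 + n))
((2*0 + G(-3)) - 128)**2 = ((2*0 - 3*(11 - 3)) - 128)**2 = ((0 - 3*8) - 128)**2 = ((0 - 24) - 128)**2 = (-24 - 128)**2 = (-152)**2 = 23104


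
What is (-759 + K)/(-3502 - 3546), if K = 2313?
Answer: -777/3524 ≈ -0.22049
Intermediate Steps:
(-759 + K)/(-3502 - 3546) = (-759 + 2313)/(-3502 - 3546) = 1554/(-7048) = 1554*(-1/7048) = -777/3524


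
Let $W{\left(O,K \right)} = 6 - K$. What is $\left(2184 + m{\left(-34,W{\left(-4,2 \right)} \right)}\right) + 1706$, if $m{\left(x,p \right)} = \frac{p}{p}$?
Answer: $3891$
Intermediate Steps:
$m{\left(x,p \right)} = 1$
$\left(2184 + m{\left(-34,W{\left(-4,2 \right)} \right)}\right) + 1706 = \left(2184 + 1\right) + 1706 = 2185 + 1706 = 3891$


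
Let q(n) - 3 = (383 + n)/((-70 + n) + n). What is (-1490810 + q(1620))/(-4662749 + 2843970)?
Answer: 4725856187/5765529430 ≈ 0.81967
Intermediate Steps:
q(n) = 3 + (383 + n)/(-70 + 2*n) (q(n) = 3 + (383 + n)/((-70 + n) + n) = 3 + (383 + n)/(-70 + 2*n))
(-1490810 + q(1620))/(-4662749 + 2843970) = (-1490810 + (173 + 7*1620)/(2*(-35 + 1620)))/(-4662749 + 2843970) = (-1490810 + (1/2)*(173 + 11340)/1585)/(-1818779) = (-1490810 + (1/2)*(1/1585)*11513)*(-1/1818779) = (-1490810 + 11513/3170)*(-1/1818779) = -4725856187/3170*(-1/1818779) = 4725856187/5765529430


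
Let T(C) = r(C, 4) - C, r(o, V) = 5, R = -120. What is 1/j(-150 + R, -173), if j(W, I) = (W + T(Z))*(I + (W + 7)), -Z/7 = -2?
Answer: 1/121644 ≈ 8.2207e-6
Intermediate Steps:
Z = 14 (Z = -7*(-2) = 14)
T(C) = 5 - C
j(W, I) = (-9 + W)*(7 + I + W) (j(W, I) = (W + (5 - 1*14))*(I + (W + 7)) = (W + (5 - 14))*(I + (7 + W)) = (W - 9)*(7 + I + W) = (-9 + W)*(7 + I + W))
1/j(-150 + R, -173) = 1/(-63 + (-150 - 120)**2 - 9*(-173) - 2*(-150 - 120) - 173*(-150 - 120)) = 1/(-63 + (-270)**2 + 1557 - 2*(-270) - 173*(-270)) = 1/(-63 + 72900 + 1557 + 540 + 46710) = 1/121644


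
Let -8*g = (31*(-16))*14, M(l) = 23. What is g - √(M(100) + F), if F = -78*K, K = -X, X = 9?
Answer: 868 - 5*√29 ≈ 841.07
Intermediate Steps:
K = -9 (K = -1*9 = -9)
F = 702 (F = -78*(-9) = 702)
g = 868 (g = -31*(-16)*14/8 = -(-62)*14 = -⅛*(-6944) = 868)
g - √(M(100) + F) = 868 - √(23 + 702) = 868 - √725 = 868 - 5*√29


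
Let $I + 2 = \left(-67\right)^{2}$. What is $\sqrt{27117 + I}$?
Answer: $2 \sqrt{7901} \approx 177.78$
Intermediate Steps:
$I = 4487$ ($I = -2 + \left(-67\right)^{2} = -2 + 4489 = 4487$)
$\sqrt{27117 + I} = \sqrt{27117 + 4487} = \sqrt{31604} = 2 \sqrt{7901}$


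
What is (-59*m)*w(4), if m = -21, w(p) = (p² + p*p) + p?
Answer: 44604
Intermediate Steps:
w(p) = p + 2*p² (w(p) = (p² + p²) + p = 2*p² + p = p + 2*p²)
(-59*m)*w(4) = (-59*(-21))*(4*(1 + 2*4)) = 1239*(4*(1 + 8)) = 1239*(4*9) = 1239*36 = 44604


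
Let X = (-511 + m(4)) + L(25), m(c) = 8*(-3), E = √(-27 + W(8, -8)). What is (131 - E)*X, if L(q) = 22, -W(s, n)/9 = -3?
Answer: -67203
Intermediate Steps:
W(s, n) = 27 (W(s, n) = -9*(-3) = 27)
E = 0 (E = √(-27 + 27) = √0 = 0)
m(c) = -24
X = -513 (X = (-511 - 24) + 22 = -535 + 22 = -513)
(131 - E)*X = (131 - 1*0)*(-513) = (131 + 0)*(-513) = 131*(-513) = -67203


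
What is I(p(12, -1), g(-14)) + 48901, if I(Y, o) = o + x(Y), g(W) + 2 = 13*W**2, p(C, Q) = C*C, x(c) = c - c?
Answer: 51447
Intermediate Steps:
x(c) = 0
p(C, Q) = C**2
g(W) = -2 + 13*W**2
I(Y, o) = o (I(Y, o) = o + 0 = o)
I(p(12, -1), g(-14)) + 48901 = (-2 + 13*(-14)**2) + 48901 = (-2 + 13*196) + 48901 = (-2 + 2548) + 48901 = 2546 + 48901 = 51447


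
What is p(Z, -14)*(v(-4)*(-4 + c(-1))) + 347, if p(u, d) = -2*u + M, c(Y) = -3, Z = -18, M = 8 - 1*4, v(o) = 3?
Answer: -493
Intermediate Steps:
M = 4 (M = 8 - 4 = 4)
p(u, d) = 4 - 2*u (p(u, d) = -2*u + 4 = 4 - 2*u)
p(Z, -14)*(v(-4)*(-4 + c(-1))) + 347 = (4 - 2*(-18))*(3*(-4 - 3)) + 347 = (4 + 36)*(3*(-7)) + 347 = 40*(-21) + 347 = -840 + 347 = -493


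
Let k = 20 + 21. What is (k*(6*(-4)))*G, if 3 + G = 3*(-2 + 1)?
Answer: 5904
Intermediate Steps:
G = -6 (G = -3 + 3*(-2 + 1) = -3 + 3*(-1) = -3 - 3 = -6)
k = 41
(k*(6*(-4)))*G = (41*(6*(-4)))*(-6) = (41*(-24))*(-6) = -984*(-6) = 5904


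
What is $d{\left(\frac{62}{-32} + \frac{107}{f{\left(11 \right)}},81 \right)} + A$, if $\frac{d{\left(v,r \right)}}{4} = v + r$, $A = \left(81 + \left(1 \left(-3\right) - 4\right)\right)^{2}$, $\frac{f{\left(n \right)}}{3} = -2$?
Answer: $\frac{68651}{12} \approx 5720.9$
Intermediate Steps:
$f{\left(n \right)} = -6$ ($f{\left(n \right)} = 3 \left(-2\right) = -6$)
$A = 5476$ ($A = \left(81 - 7\right)^{2} = 74^{2} = 5476$)
$d{\left(v,r \right)} = 4 r + 4 v$ ($d{\left(v,r \right)} = 4 \left(v + r\right) = 4 \left(r + v\right) = 4 r + 4 v$)
$d{\left(\frac{62}{-32} + \frac{107}{f{\left(11 \right)}},81 \right)} + A = \left(4 \cdot 81 + 4 \left(\frac{62}{-32} + \frac{107}{-6}\right)\right) + 5476 = \left(324 + 4 \left(62 \left(- \frac{1}{32}\right) + 107 \left(- \frac{1}{6}\right)\right)\right) + 5476 = \left(324 + 4 \left(- \frac{31}{16} - \frac{107}{6}\right)\right) + 5476 = \left(324 + 4 \left(- \frac{949}{48}\right)\right) + 5476 = \left(324 - \frac{949}{12}\right) + 5476 = \frac{2939}{12} + 5476 = \frac{68651}{12}$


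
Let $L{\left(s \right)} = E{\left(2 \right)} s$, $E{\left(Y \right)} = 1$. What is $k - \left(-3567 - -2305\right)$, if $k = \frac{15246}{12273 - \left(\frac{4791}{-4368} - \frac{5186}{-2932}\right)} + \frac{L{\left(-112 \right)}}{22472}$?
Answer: $\frac{46476026906748816}{36791207841209} \approx 1263.2$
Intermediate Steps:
$L{\left(s \right)} = s$ ($L{\left(s \right)} = 1 s = s$)
$k = \frac{45522611143058}{36791207841209}$ ($k = \frac{15246}{12273 - \left(\frac{4791}{-4368} - \frac{5186}{-2932}\right)} - \frac{112}{22472} = \frac{15246}{12273 - \left(4791 \left(- \frac{1}{4368}\right) - - \frac{2593}{1466}\right)} - \frac{14}{2809} = \frac{15246}{12273 - \left(- \frac{1597}{1456} + \frac{2593}{1466}\right)} - \frac{14}{2809} = \frac{15246}{12273 - \frac{717103}{1067248}} - \frac{14}{2809} = \frac{15246}{\frac{13097617601}{1067248}} - \frac{14}{2809} = 15246 \cdot \frac{1067248}{13097617601} - \frac{14}{2809} = \frac{16271263008}{13097617601} - \frac{14}{2809} = \frac{45522611143058}{36791207841209} \approx 1.2373$)
$k - \left(-3567 - -2305\right) = \frac{45522611143058}{36791207841209} - \left(-3567 - -2305\right) = \frac{45522611143058}{36791207841209} - \left(-3567 + 2305\right) = \frac{45522611143058}{36791207841209} - -1262 = \frac{45522611143058}{36791207841209} + 1262 = \frac{46476026906748816}{36791207841209}$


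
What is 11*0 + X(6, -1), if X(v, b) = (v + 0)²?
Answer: 36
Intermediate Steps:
X(v, b) = v²
11*0 + X(6, -1) = 11*0 + 6² = 0 + 36 = 36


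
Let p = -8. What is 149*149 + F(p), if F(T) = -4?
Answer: 22197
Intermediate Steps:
149*149 + F(p) = 149*149 - 4 = 22201 - 4 = 22197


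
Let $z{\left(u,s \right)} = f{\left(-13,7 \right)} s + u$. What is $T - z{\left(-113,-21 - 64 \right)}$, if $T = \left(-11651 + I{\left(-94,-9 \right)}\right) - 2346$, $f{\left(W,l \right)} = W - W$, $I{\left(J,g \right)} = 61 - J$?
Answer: $-13729$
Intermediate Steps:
$f{\left(W,l \right)} = 0$
$z{\left(u,s \right)} = u$ ($z{\left(u,s \right)} = 0 s + u = 0 + u = u$)
$T = -13842$ ($T = \left(-11651 + \left(61 - -94\right)\right) - 2346 = \left(-11651 + \left(61 + 94\right)\right) - 2346 = \left(-11651 + 155\right) - 2346 = -11496 - 2346 = -13842$)
$T - z{\left(-113,-21 - 64 \right)} = -13842 - -113 = -13842 + 113 = -13729$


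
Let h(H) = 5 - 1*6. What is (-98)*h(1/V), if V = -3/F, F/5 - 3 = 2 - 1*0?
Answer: 98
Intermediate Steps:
F = 25 (F = 15 + 5*(2 - 1*0) = 15 + 5*(2 + 0) = 15 + 5*2 = 15 + 10 = 25)
V = -3/25 ≈ -0.12000
h(H) = -1 (h(H) = 5 - 6 = -1)
(-98)*h(1/V) = -98*(-1) = 98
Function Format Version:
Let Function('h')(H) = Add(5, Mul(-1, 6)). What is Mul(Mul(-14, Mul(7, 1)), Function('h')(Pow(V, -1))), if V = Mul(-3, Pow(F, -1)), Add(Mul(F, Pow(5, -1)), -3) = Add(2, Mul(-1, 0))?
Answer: 98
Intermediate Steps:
F = 25 (F = Add(15, Mul(5, Add(2, Mul(-1, 0)))) = Add(15, Mul(5, Add(2, 0))) = Add(15, Mul(5, 2)) = Add(15, 10) = 25)
V = Rational(-3, 25) (V = Mul(-3, Pow(25, -1)) = Mul(-3, Rational(1, 25)) = Rational(-3, 25) ≈ -0.12000)
Function('h')(H) = -1 (Function('h')(H) = Add(5, -6) = -1)
Mul(Mul(-14, Mul(7, 1)), Function('h')(Pow(V, -1))) = Mul(Mul(-14, Mul(7, 1)), -1) = Mul(Mul(-14, 7), -1) = Mul(-98, -1) = 98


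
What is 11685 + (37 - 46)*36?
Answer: 11361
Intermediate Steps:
11685 + (37 - 46)*36 = 11685 - 9*36 = 11685 - 324 = 11361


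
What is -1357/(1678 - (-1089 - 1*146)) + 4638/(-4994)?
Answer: -10143676/7273761 ≈ -1.3946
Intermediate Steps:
-1357/(1678 - (-1089 - 1*146)) + 4638/(-4994) = -1357/(1678 - (-1089 - 146)) + 4638*(-1/4994) = -1357/(1678 - 1*(-1235)) - 2319/2497 = -1357/(1678 + 1235) - 2319/2497 = -1357/2913 - 2319/2497 = -10143676/7273761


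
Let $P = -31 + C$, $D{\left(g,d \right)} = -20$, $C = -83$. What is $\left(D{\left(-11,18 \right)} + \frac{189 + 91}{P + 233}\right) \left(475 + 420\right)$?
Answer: $- \frac{268500}{17} \approx -15794.0$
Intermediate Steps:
$P = -114$ ($P = -31 - 83 = -114$)
$\left(D{\left(-11,18 \right)} + \frac{189 + 91}{P + 233}\right) \left(475 + 420\right) = \left(-20 + \frac{189 + 91}{-114 + 233}\right) \left(475 + 420\right) = \left(-20 + \frac{280}{119}\right) 895 = \left(-20 + 280 \cdot \frac{1}{119}\right) 895 = \left(-20 + \frac{40}{17}\right) 895 = \left(- \frac{300}{17}\right) 895 = - \frac{268500}{17}$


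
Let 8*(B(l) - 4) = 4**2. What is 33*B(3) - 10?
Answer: 188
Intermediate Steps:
B(l) = 6 (B(l) = 4 + (1/8)*4**2 = 4 + (1/8)*16 = 4 + 2 = 6)
33*B(3) - 10 = 33*6 - 10 = 198 - 10 = 188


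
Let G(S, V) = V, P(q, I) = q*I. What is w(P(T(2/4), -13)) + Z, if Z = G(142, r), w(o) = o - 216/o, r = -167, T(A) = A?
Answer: -3647/26 ≈ -140.27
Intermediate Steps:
P(q, I) = I*q
Z = -167
w(P(T(2/4), -13)) + Z = (-26/4 - 216/((-26/4))) - 167 = (-13*1/2 - 216/((-13*1/2))) - 167 = (-13/2 - 216/(-13/2)) - 167 = (-13/2 - 216*(-2/13)) - 167 = (-13/2 + 432/13) - 167 = 695/26 - 167 = -3647/26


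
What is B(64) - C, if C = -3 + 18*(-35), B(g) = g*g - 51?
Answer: 4678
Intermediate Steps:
B(g) = -51 + g² (B(g) = g² - 51 = -51 + g²)
C = -633 (C = -3 - 630 = -633)
B(64) - C = (-51 + 64²) - 1*(-633) = (-51 + 4096) + 633 = 4045 + 633 = 4678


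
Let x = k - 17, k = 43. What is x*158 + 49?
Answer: 4157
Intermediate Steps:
x = 26 (x = 43 - 17 = 26)
x*158 + 49 = 26*158 + 49 = 4108 + 49 = 4157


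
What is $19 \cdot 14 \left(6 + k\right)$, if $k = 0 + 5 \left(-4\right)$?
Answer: $-3724$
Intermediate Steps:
$k = -20$ ($k = 0 - 20 = -20$)
$19 \cdot 14 \left(6 + k\right) = 19 \cdot 14 \left(6 - 20\right) = 266 \left(-14\right) = -3724$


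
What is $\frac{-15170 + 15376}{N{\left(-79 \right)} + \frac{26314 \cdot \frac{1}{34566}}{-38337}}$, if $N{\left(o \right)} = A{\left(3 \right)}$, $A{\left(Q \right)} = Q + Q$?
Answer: $\frac{136491144426}{3975457069} \approx 34.333$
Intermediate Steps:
$A{\left(Q \right)} = 2 Q$
$N{\left(o \right)} = 6$ ($N{\left(o \right)} = 2 \cdot 3 = 6$)
$\frac{-15170 + 15376}{N{\left(-79 \right)} + \frac{26314 \cdot \frac{1}{34566}}{-38337}} = \frac{-15170 + 15376}{6 + \frac{26314 \cdot \frac{1}{34566}}{-38337}} = \frac{206}{6 + 26314 \cdot \frac{1}{34566} \left(- \frac{1}{38337}\right)} = \frac{206}{6 + \frac{13157}{17283} \left(- \frac{1}{38337}\right)} = \frac{206}{6 - \frac{13157}{662578371}} = \frac{206}{\frac{3975457069}{662578371}} = 206 \cdot \frac{662578371}{3975457069} = \frac{136491144426}{3975457069}$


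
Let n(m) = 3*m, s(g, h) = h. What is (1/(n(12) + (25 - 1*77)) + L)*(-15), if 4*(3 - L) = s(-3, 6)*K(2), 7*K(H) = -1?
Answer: -5295/112 ≈ -47.277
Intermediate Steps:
K(H) = -⅐ (K(H) = (⅐)*(-1) = -⅐)
L = 45/14 (L = 3 - 3*(-1)/(2*7) = 3 - ¼*(-6/7) = 3 + 3/14 = 45/14 ≈ 3.2143)
(1/(n(12) + (25 - 1*77)) + L)*(-15) = (1/(3*12 + (25 - 1*77)) + 45/14)*(-15) = (1/(36 + (25 - 77)) + 45/14)*(-15) = (1/(36 - 52) + 45/14)*(-15) = (1/(-16) + 45/14)*(-15) = (-1/16 + 45/14)*(-15) = (353/112)*(-15) = -5295/112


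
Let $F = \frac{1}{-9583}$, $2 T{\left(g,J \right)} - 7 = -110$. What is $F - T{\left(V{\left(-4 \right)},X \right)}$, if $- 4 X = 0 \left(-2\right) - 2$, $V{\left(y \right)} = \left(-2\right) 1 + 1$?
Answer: $\frac{987047}{19166} \approx 51.5$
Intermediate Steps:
$V{\left(y \right)} = -1$ ($V{\left(y \right)} = -2 + 1 = -1$)
$X = \frac{1}{2}$ ($X = - \frac{0 \left(-2\right) - 2}{4} = - \frac{0 - 2}{4} = \left(- \frac{1}{4}\right) \left(-2\right) = \frac{1}{2} \approx 0.5$)
$T{\left(g,J \right)} = - \frac{103}{2}$ ($T{\left(g,J \right)} = \frac{7}{2} + \frac{1}{2} \left(-110\right) = \frac{7}{2} - 55 = - \frac{103}{2}$)
$F = - \frac{1}{9583} \approx -0.00010435$
$F - T{\left(V{\left(-4 \right)},X \right)} = - \frac{1}{9583} - - \frac{103}{2} = - \frac{1}{9583} + \frac{103}{2} = \frac{987047}{19166}$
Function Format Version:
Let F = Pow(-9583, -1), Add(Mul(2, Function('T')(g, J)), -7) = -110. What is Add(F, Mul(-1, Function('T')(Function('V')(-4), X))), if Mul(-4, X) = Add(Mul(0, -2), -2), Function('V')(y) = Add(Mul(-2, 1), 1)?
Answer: Rational(987047, 19166) ≈ 51.500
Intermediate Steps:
Function('V')(y) = -1 (Function('V')(y) = Add(-2, 1) = -1)
X = Rational(1, 2) (X = Mul(Rational(-1, 4), Add(Mul(0, -2), -2)) = Mul(Rational(-1, 4), Add(0, -2)) = Mul(Rational(-1, 4), -2) = Rational(1, 2) ≈ 0.50000)
Function('T')(g, J) = Rational(-103, 2) (Function('T')(g, J) = Add(Rational(7, 2), Mul(Rational(1, 2), -110)) = Add(Rational(7, 2), -55) = Rational(-103, 2))
F = Rational(-1, 9583) ≈ -0.00010435
Add(F, Mul(-1, Function('T')(Function('V')(-4), X))) = Add(Rational(-1, 9583), Mul(-1, Rational(-103, 2))) = Add(Rational(-1, 9583), Rational(103, 2)) = Rational(987047, 19166)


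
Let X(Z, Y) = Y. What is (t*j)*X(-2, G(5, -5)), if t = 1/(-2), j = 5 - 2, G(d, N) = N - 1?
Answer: 9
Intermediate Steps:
G(d, N) = -1 + N
j = 3
t = -½ ≈ -0.50000
(t*j)*X(-2, G(5, -5)) = (-½*3)*(-1 - 5) = -3/2*(-6) = 9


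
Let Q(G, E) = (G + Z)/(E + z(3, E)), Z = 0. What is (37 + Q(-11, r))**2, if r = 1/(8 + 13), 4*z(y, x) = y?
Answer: 2418025/4489 ≈ 538.66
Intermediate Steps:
z(y, x) = y/4
r = 1/21 ≈ 0.047619
Q(G, E) = G/(3/4 + E) (Q(G, E) = (G + 0)/(E + (1/4)*3) = G/(E + 3/4) = G/(3/4 + E))
(37 + Q(-11, r))**2 = (37 + 4*(-11)/(3 + 4*(1/21)))**2 = (37 + 4*(-11)/(3 + 4/21))**2 = (37 + 4*(-11)/(67/21))**2 = (37 + 4*(-11)*(21/67))**2 = (37 - 924/67)**2 = (1555/67)**2 = 2418025/4489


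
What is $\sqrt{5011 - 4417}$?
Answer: $3 \sqrt{66} \approx 24.372$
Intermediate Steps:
$\sqrt{5011 - 4417} = \sqrt{594} = 3 \sqrt{66}$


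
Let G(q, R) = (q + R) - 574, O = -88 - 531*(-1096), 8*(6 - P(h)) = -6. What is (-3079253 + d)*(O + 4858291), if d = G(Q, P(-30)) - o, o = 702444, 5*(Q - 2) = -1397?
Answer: -411554073019107/20 ≈ -2.0578e+13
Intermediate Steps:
Q = -1387/5 (Q = 2 + (1/5)*(-1397) = 2 - 1397/5 = -1387/5 ≈ -277.40)
P(h) = 27/4 (P(h) = 6 - 1/8*(-6) = 6 + 3/4 = 27/4)
O = 581888 (O = -88 + 581976 = 581888)
G(q, R) = -574 + R + q (G(q, R) = (R + q) - 574 = -574 + R + q)
d = -14065773/20 (d = (-574 + 27/4 - 1387/5) - 1*702444 = -16893/20 - 702444 = -14065773/20 ≈ -7.0329e+5)
(-3079253 + d)*(O + 4858291) = (-3079253 - 14065773/20)*(581888 + 4858291) = -75650833/20*5440179 = -411554073019107/20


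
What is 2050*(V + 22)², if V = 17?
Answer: 3118050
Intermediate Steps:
2050*(V + 22)² = 2050*(17 + 22)² = 2050*39² = 2050*1521 = 3118050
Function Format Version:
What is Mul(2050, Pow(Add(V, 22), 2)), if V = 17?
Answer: 3118050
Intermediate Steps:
Mul(2050, Pow(Add(V, 22), 2)) = Mul(2050, Pow(Add(17, 22), 2)) = Mul(2050, Pow(39, 2)) = Mul(2050, 1521) = 3118050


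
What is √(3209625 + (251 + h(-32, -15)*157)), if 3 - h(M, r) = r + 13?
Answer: √3210661 ≈ 1791.8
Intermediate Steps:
h(M, r) = -10 - r (h(M, r) = 3 - (r + 13) = 3 - (13 + r) = 3 + (-13 - r) = -10 - r)
√(3209625 + (251 + h(-32, -15)*157)) = √(3209625 + (251 + (-10 - 1*(-15))*157)) = √(3209625 + (251 + (-10 + 15)*157)) = √(3209625 + (251 + 5*157)) = √(3209625 + (251 + 785)) = √(3209625 + 1036) = √3210661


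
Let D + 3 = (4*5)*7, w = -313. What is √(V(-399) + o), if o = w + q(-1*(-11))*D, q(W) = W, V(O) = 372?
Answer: 3*√174 ≈ 39.573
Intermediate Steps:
D = 137 (D = -3 + (4*5)*7 = -3 + 20*7 = -3 + 140 = 137)
o = 1194 (o = -313 - 1*(-11)*137 = -313 + 11*137 = -313 + 1507 = 1194)
√(V(-399) + o) = √(372 + 1194) = √1566 = 3*√174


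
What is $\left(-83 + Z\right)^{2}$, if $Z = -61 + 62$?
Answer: $6724$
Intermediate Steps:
$Z = 1$
$\left(-83 + Z\right)^{2} = \left(-83 + 1\right)^{2} = \left(-82\right)^{2} = 6724$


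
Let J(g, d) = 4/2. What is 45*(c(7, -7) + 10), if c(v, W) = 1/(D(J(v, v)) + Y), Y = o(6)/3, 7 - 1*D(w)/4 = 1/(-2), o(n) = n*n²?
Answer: 15315/34 ≈ 450.44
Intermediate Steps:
o(n) = n³
J(g, d) = 2 (J(g, d) = 4*(½) = 2)
D(w) = 30 (D(w) = 28 - 4/(-2) = 28 - 4*(-½) = 28 + 2 = 30)
Y = 72 (Y = 6³/3 = 216*(⅓) = 72)
c(v, W) = 1/102 (c(v, W) = 1/(30 + 72) = 1/102)
45*(c(7, -7) + 10) = 45*(1/102 + 10) = 45*(1021/102) = 15315/34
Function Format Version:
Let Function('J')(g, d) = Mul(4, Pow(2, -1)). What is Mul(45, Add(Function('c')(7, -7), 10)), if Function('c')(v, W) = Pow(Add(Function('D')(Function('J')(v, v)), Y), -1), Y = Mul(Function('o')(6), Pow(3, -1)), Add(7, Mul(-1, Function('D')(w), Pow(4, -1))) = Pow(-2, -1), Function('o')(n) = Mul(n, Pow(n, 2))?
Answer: Rational(15315, 34) ≈ 450.44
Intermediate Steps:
Function('o')(n) = Pow(n, 3)
Function('J')(g, d) = 2 (Function('J')(g, d) = Mul(4, Rational(1, 2)) = 2)
Function('D')(w) = 30 (Function('D')(w) = Add(28, Mul(-4, Pow(-2, -1))) = Add(28, Mul(-4, Rational(-1, 2))) = Add(28, 2) = 30)
Y = 72 (Y = Mul(Pow(6, 3), Pow(3, -1)) = Mul(216, Rational(1, 3)) = 72)
Function('c')(v, W) = Rational(1, 102) (Function('c')(v, W) = Pow(Add(30, 72), -1) = Pow(102, -1) = Rational(1, 102))
Mul(45, Add(Function('c')(7, -7), 10)) = Mul(45, Add(Rational(1, 102), 10)) = Mul(45, Rational(1021, 102)) = Rational(15315, 34)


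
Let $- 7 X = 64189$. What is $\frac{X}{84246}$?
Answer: $- \frac{64189}{589722} \approx -0.10885$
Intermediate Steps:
$X = - \frac{64189}{7}$ ($X = \left(- \frac{1}{7}\right) 64189 = - \frac{64189}{7} \approx -9169.9$)
$\frac{X}{84246} = - \frac{64189}{7 \cdot 84246} = \left(- \frac{64189}{7}\right) \frac{1}{84246} = - \frac{64189}{589722}$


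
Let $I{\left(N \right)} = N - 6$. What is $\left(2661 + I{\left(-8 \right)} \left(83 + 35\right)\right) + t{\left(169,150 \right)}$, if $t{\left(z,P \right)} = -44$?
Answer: $965$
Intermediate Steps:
$I{\left(N \right)} = -6 + N$
$\left(2661 + I{\left(-8 \right)} \left(83 + 35\right)\right) + t{\left(169,150 \right)} = \left(2661 + \left(-6 - 8\right) \left(83 + 35\right)\right) - 44 = \left(2661 - 1652\right) - 44 = 1009 - 44 = 965$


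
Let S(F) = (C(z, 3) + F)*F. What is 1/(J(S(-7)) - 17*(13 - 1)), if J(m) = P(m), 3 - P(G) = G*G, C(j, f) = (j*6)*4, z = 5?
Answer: -1/625882 ≈ -1.5977e-6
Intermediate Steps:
C(j, f) = 24*j (C(j, f) = (6*j)*4 = 24*j)
P(G) = 3 - G² (P(G) = 3 - G*G = 3 - G²)
S(F) = F*(120 + F) (S(F) = (24*5 + F)*F = (120 + F)*F = F*(120 + F))
J(m) = 3 - m²
1/(J(S(-7)) - 17*(13 - 1)) = 1/((3 - (-7*(120 - 7))²) - 17*(13 - 1)) = 1/((3 - (-7*113)²) - 17*12) = 1/((3 - 1*(-791)²) - 204) = 1/((3 - 1*625681) - 204) = 1/((3 - 625681) - 204) = 1/(-625678 - 204) = 1/(-625882) = -1/625882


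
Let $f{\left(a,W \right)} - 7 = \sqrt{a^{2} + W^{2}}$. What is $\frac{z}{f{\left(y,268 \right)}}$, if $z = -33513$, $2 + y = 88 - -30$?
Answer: $\frac{234591}{85231} - \frac{134052 \sqrt{5330}}{85231} \approx -112.07$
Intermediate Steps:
$y = 116$ ($y = -2 + \left(88 - -30\right) = -2 + \left(88 + 30\right) = -2 + 118 = 116$)
$f{\left(a,W \right)} = 7 + \sqrt{W^{2} + a^{2}}$ ($f{\left(a,W \right)} = 7 + \sqrt{a^{2} + W^{2}} = 7 + \sqrt{W^{2} + a^{2}}$)
$\frac{z}{f{\left(y,268 \right)}} = - \frac{33513}{7 + \sqrt{268^{2} + 116^{2}}} = - \frac{33513}{7 + \sqrt{71824 + 13456}} = - \frac{33513}{7 + \sqrt{85280}} = - \frac{33513}{7 + 4 \sqrt{5330}}$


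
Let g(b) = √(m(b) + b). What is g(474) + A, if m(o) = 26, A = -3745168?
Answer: -3745168 + 10*√5 ≈ -3.7451e+6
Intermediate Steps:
g(b) = √(26 + b)
g(474) + A = √(26 + 474) - 3745168 = √500 - 3745168 = 10*√5 - 3745168 = -3745168 + 10*√5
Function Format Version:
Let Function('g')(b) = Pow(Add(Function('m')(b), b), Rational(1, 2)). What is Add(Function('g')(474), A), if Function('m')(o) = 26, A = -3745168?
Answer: Add(-3745168, Mul(10, Pow(5, Rational(1, 2)))) ≈ -3.7451e+6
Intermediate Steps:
Function('g')(b) = Pow(Add(26, b), Rational(1, 2))
Add(Function('g')(474), A) = Add(Pow(Add(26, 474), Rational(1, 2)), -3745168) = Add(Pow(500, Rational(1, 2)), -3745168) = Add(Mul(10, Pow(5, Rational(1, 2))), -3745168) = Add(-3745168, Mul(10, Pow(5, Rational(1, 2))))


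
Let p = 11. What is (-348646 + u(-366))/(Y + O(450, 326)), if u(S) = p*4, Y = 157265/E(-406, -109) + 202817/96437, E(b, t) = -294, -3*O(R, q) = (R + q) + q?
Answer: 9883730535756/25521346859 ≈ 387.27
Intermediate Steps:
O(R, q) = -2*q/3 - R/3 (O(R, q) = -((R + q) + q)/3 = -(R + 2*q)/3 = -2*q/3 - R/3)
Y = -15106536607/28352478 (Y = 157265/(-294) + 202817/96437 = 157265*(-1/294) + 202817*(1/96437) = -157265/294 + 202817/96437 = -15106536607/28352478 ≈ -532.81)
u(S) = 44 (u(S) = 11*4 = 44)
(-348646 + u(-366))/(Y + O(450, 326)) = (-348646 + 44)/(-15106536607/28352478 + (-2/3*326 - 1/3*450)) = -348602/(-15106536607/28352478 + (-652/3 - 150)) = -348602/(-15106536607/28352478 - 1102/3) = -348602/(-25521346859/28352478) = -348602*(-28352478/25521346859) = 9883730535756/25521346859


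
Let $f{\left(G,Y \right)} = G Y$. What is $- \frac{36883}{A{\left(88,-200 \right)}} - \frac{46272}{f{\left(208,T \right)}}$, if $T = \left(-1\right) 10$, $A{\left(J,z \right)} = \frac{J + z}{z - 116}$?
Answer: $- \frac{27050531}{260} \approx -1.0404 \cdot 10^{5}$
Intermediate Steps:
$A{\left(J,z \right)} = \frac{J + z}{-116 + z}$
$T = -10$
$- \frac{36883}{A{\left(88,-200 \right)}} - \frac{46272}{f{\left(208,T \right)}} = - \frac{36883}{\frac{1}{-116 - 200} \left(88 - 200\right)} - \frac{46272}{208 \left(-10\right)} = - \frac{36883}{\frac{1}{-316} \left(-112\right)} - \frac{46272}{-2080} = - \frac{36883}{\left(- \frac{1}{316}\right) \left(-112\right)} - - \frac{1446}{65} = - \frac{36883}{\frac{28}{79}} + \frac{1446}{65} = \left(-36883\right) \frac{79}{28} + \frac{1446}{65} = - \frac{416251}{4} + \frac{1446}{65} = - \frac{27050531}{260}$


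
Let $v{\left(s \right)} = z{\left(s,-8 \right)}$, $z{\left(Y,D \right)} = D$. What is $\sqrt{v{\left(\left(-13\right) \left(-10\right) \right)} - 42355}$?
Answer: $9 i \sqrt{523} \approx 205.82 i$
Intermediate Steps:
$v{\left(s \right)} = -8$
$\sqrt{v{\left(\left(-13\right) \left(-10\right) \right)} - 42355} = \sqrt{-8 - 42355} = \sqrt{-42363} = 9 i \sqrt{523}$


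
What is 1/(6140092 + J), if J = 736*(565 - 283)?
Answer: 1/6347644 ≈ 1.5754e-7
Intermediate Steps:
J = 207552 (J = 736*282 = 207552)
1/(6140092 + J) = 1/(6140092 + 207552) = 1/6347644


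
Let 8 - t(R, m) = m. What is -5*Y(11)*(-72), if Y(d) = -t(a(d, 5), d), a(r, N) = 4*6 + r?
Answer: 1080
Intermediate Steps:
a(r, N) = 24 + r
t(R, m) = 8 - m
Y(d) = -8 + d (Y(d) = -(8 - d) = -8 + d)
-5*Y(11)*(-72) = -5*(-8 + 11)*(-72) = -5*3*(-72) = -15*(-72) = 1080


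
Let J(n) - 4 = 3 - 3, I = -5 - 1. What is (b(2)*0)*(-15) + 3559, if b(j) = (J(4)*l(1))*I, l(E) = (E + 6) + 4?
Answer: 3559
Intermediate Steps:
I = -6
l(E) = 10 + E (l(E) = (6 + E) + 4 = 10 + E)
J(n) = 4 (J(n) = 4 + (3 - 3) = 4 + 0 = 4)
b(j) = -264 (b(j) = (4*(10 + 1))*(-6) = (4*11)*(-6) = 44*(-6) = -264)
(b(2)*0)*(-15) + 3559 = -264*0*(-15) + 3559 = 0*(-15) + 3559 = 0 + 3559 = 3559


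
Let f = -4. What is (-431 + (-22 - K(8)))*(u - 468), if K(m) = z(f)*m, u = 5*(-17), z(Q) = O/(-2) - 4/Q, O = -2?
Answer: 259357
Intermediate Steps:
z(Q) = 1 - 4/Q (z(Q) = -2/(-2) - 4/Q = -2*(-1/2) - 4/Q = 1 - 4/Q)
u = -85
K(m) = 2*m (K(m) = ((-4 - 4)/(-4))*m = (-1/4*(-8))*m = 2*m)
(-431 + (-22 - K(8)))*(u - 468) = (-431 + (-22 - 2*8))*(-85 - 468) = (-431 + (-22 - 1*16))*(-553) = (-431 + (-22 - 16))*(-553) = (-431 - 38)*(-553) = -469*(-553) = 259357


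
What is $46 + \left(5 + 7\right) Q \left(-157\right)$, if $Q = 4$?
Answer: $-7490$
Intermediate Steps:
$46 + \left(5 + 7\right) Q \left(-157\right) = 46 + \left(5 + 7\right) 4 \left(-157\right) = 46 + 12 \cdot 4 \left(-157\right) = 46 + 48 \left(-157\right) = 46 - 7536 = -7490$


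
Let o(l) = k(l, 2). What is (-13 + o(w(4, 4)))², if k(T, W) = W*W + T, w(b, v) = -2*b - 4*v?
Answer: 1089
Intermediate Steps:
w(b, v) = -4*v - 2*b
k(T, W) = T + W² (k(T, W) = W² + T = T + W²)
o(l) = 4 + l (o(l) = l + 2² = l + 4 = 4 + l)
(-13 + o(w(4, 4)))² = (-13 + (4 + (-4*4 - 2*4)))² = (-13 + (4 + (-16 - 8)))² = (-13 + (4 - 24))² = (-13 - 20)² = (-33)² = 1089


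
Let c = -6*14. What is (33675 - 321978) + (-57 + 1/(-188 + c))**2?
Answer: -21089404127/73984 ≈ -2.8505e+5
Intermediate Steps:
c = -84
(33675 - 321978) + (-57 + 1/(-188 + c))**2 = (33675 - 321978) + (-57 + 1/(-188 - 84))**2 = -288303 + (-57 + 1/(-272))**2 = -288303 + (-57 - 1/272)**2 = -288303 + (-15505/272)**2 = -288303 + 240405025/73984 = -21089404127/73984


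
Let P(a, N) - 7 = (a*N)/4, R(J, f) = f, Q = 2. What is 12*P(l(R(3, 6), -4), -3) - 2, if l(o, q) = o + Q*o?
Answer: -80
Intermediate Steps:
l(o, q) = 3*o (l(o, q) = o + 2*o = 3*o)
P(a, N) = 7 + N*a/4 (P(a, N) = 7 + (a*N)/4 = 7 + (N*a)*(1/4) = 7 + N*a/4)
12*P(l(R(3, 6), -4), -3) - 2 = 12*(7 + (1/4)*(-3)*(3*6)) - 2 = 12*(7 + (1/4)*(-3)*18) - 2 = 12*(7 - 27/2) - 2 = 12*(-13/2) - 2 = -78 - 2 = -80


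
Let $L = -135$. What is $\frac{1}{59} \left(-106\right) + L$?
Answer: $- \frac{8071}{59} \approx -136.8$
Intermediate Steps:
$\frac{1}{59} \left(-106\right) + L = \frac{1}{59} \left(-106\right) - 135 = - \frac{106}{59} - 135 = - \frac{8071}{59}$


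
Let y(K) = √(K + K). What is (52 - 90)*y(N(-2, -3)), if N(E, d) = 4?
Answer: -76*√2 ≈ -107.48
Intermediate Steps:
y(K) = √2*√K (y(K) = √(2*K) = √2*√K)
(52 - 90)*y(N(-2, -3)) = (52 - 90)*(√2*√4) = -38*√2*2 = -76*√2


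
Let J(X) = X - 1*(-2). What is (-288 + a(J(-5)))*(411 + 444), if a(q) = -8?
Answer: -253080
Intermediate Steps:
J(X) = 2 + X (J(X) = X + 2 = 2 + X)
(-288 + a(J(-5)))*(411 + 444) = (-288 - 8)*(411 + 444) = -296*855 = -253080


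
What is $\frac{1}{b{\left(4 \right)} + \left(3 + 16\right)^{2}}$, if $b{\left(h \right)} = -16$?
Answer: $\frac{1}{345} \approx 0.0028986$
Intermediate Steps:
$\frac{1}{b{\left(4 \right)} + \left(3 + 16\right)^{2}} = \frac{1}{-16 + \left(3 + 16\right)^{2}} = \frac{1}{-16 + 19^{2}} = \frac{1}{-16 + 361} = \frac{1}{345}$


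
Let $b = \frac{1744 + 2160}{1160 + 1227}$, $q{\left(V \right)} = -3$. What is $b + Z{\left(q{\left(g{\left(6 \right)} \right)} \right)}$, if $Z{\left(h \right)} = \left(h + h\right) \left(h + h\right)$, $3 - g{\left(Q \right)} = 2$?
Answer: $\frac{89836}{2387} \approx 37.635$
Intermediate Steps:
$g{\left(Q \right)} = 1$ ($g{\left(Q \right)} = 3 - 2 = 1$)
$b = \frac{3904}{2387} \approx 1.6355$
$Z{\left(h \right)} = 4 h^{2}$ ($Z{\left(h \right)} = 2 h 2 h = 4 h^{2}$)
$b + Z{\left(q{\left(g{\left(6 \right)} \right)} \right)} = \frac{3904}{2387} + 4 \left(-3\right)^{2} = \frac{3904}{2387} + 4 \cdot 9 = \frac{3904}{2387} + 36 = \frac{89836}{2387}$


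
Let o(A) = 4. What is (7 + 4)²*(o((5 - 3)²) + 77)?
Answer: 9801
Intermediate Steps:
(7 + 4)²*(o((5 - 3)²) + 77) = (7 + 4)²*(4 + 77) = 11²*81 = 121*81 = 9801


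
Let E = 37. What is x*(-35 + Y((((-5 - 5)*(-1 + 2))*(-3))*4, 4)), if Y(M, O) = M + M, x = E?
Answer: 7585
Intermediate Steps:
x = 37
Y(M, O) = 2*M
x*(-35 + Y((((-5 - 5)*(-1 + 2))*(-3))*4, 4)) = 37*(-35 + 2*((((-5 - 5)*(-1 + 2))*(-3))*4)) = 37*(-35 + 2*((-10*1*(-3))*4)) = 37*(-35 + 2*(-10*(-3)*4)) = 37*(-35 + 2*(30*4)) = 37*(-35 + 2*120) = 37*(-35 + 240) = 37*205 = 7585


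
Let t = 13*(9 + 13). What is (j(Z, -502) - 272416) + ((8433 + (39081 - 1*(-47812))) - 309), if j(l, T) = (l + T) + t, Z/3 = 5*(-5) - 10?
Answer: -177720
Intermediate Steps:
t = 286 (t = 13*22 = 286)
Z = -105 (Z = 3*(5*(-5) - 10) = 3*(-25 - 10) = 3*(-35) = -105)
j(l, T) = 286 + T + l (j(l, T) = (l + T) + 286 = (T + l) + 286 = 286 + T + l)
(j(Z, -502) - 272416) + ((8433 + (39081 - 1*(-47812))) - 309) = ((286 - 502 - 105) - 272416) + ((8433 + (39081 - 1*(-47812))) - 309) = (-321 - 272416) + ((8433 + (39081 + 47812)) - 309) = -272737 + ((8433 + 86893) - 309) = -272737 + (95326 - 309) = -272737 + 95017 = -177720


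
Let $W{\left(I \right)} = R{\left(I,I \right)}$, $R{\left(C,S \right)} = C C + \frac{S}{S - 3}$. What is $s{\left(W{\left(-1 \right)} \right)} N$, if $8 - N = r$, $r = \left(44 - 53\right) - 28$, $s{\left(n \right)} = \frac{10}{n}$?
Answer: $360$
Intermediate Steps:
$R{\left(C,S \right)} = C^{2} + \frac{S}{-3 + S}$
$W{\left(I \right)} = \frac{I + I^{3} - 3 I^{2}}{-3 + I}$ ($W{\left(I \right)} = \frac{I - 3 I^{2} + I I^{2}}{-3 + I} = \frac{I - 3 I^{2} + I^{3}}{-3 + I} = \frac{I + I^{3} - 3 I^{2}}{-3 + I}$)
$r = -37$ ($r = -9 - 28 = -37$)
$N = 45$ ($N = 8 - -37 = 8 + 37 = 45$)
$s{\left(W{\left(-1 \right)} \right)} N = \frac{10}{\left(-1\right) \frac{1}{-3 - 1} \left(1 + \left(-1\right)^{2} - -3\right)} 45 = \frac{10}{\left(-1\right) \frac{1}{-4} \left(1 + 1 + 3\right)} 45 = \frac{10}{\left(-1\right) \left(- \frac{1}{4}\right) 5} \cdot 45 = \frac{10}{\frac{5}{4}} \cdot 45 = 10 \cdot \frac{4}{5} \cdot 45 = 8 \cdot 45 = 360$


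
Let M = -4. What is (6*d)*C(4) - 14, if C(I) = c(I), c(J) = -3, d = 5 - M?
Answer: -176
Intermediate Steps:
d = 9 (d = 5 - 1*(-4) = 5 + 4 = 9)
C(I) = -3
(6*d)*C(4) - 14 = (6*9)*(-3) - 14 = 54*(-3) - 14 = -162 - 14 = -176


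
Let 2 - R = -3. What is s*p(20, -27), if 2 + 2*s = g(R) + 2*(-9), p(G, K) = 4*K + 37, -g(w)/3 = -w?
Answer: 355/2 ≈ 177.50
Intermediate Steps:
R = 5 (R = 2 - 1*(-3) = 2 + 3 = 5)
g(w) = 3*w (g(w) = -(-3)*w = 3*w)
p(G, K) = 37 + 4*K
s = -5/2 (s = -1 + (3*5 + 2*(-9))/2 = -1 + (15 - 18)/2 = -1 + (½)*(-3) = -1 - 3/2 = -5/2 ≈ -2.5000)
s*p(20, -27) = -5*(37 + 4*(-27))/2 = -5*(37 - 108)/2 = -5/2*(-71) = 355/2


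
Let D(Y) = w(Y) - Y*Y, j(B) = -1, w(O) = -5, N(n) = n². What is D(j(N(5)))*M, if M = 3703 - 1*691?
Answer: -18072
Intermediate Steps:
D(Y) = -5 - Y² (D(Y) = -5 - Y*Y = -5 - Y²)
M = 3012 (M = 3703 - 691 = 3012)
D(j(N(5)))*M = (-5 - 1*(-1)²)*3012 = (-5 - 1*1)*3012 = (-5 - 1)*3012 = -6*3012 = -18072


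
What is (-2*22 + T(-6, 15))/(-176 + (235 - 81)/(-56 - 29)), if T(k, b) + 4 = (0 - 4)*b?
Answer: 1530/2519 ≈ 0.60738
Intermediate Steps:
T(k, b) = -4 - 4*b (T(k, b) = -4 + (0 - 4)*b = -4 - 4*b)
(-2*22 + T(-6, 15))/(-176 + (235 - 81)/(-56 - 29)) = (-2*22 + (-4 - 4*15))/(-176 + (235 - 81)/(-56 - 29)) = (-44 + (-4 - 60))/(-176 + 154/(-85)) = (-44 - 64)/(-176 + 154*(-1/85)) = -108/(-176 - 154/85) = -108/(-15114/85) = -108*(-85/15114) = 1530/2519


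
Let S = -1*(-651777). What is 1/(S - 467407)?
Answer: 1/184370 ≈ 5.4239e-6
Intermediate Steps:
S = 651777
1/(S - 467407) = 1/(651777 - 467407) = 1/184370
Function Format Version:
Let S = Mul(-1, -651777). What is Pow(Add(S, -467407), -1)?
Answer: Rational(1, 184370) ≈ 5.4239e-6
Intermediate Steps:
S = 651777
Pow(Add(S, -467407), -1) = Pow(Add(651777, -467407), -1) = Pow(184370, -1) = Rational(1, 184370)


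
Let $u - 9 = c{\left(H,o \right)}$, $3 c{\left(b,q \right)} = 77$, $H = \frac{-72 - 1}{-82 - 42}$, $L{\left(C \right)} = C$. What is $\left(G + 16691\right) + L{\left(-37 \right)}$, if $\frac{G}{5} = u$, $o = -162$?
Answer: $\frac{50482}{3} \approx 16827.0$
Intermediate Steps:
$H = \frac{73}{124}$ ($H = - \frac{73}{-124} = \left(-73\right) \left(- \frac{1}{124}\right) = \frac{73}{124} \approx 0.58871$)
$c{\left(b,q \right)} = \frac{77}{3}$ ($c{\left(b,q \right)} = \frac{1}{3} \cdot 77 = \frac{77}{3}$)
$u = \frac{104}{3}$ ($u = 9 + \frac{77}{3} = \frac{104}{3} \approx 34.667$)
$G = \frac{520}{3}$ ($G = 5 \cdot \frac{104}{3} = \frac{520}{3} \approx 173.33$)
$\left(G + 16691\right) + L{\left(-37 \right)} = \left(\frac{520}{3} + 16691\right) - 37 = \frac{50593}{3} - 37 = \frac{50482}{3}$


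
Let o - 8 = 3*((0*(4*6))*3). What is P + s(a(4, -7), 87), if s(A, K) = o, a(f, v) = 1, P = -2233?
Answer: -2225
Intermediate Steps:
o = 8 (o = 8 + 3*((0*(4*6))*3) = 8 + 3*((0*24)*3) = 8 + 3*(0*3) = 8 + 3*0 = 8 + 0 = 8)
s(A, K) = 8
P + s(a(4, -7), 87) = -2233 + 8 = -2225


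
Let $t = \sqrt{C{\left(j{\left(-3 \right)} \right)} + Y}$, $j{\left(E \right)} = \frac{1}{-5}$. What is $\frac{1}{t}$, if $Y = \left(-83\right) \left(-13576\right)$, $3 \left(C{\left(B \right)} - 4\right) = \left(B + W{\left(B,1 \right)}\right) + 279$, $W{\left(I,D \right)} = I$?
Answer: $\frac{\sqrt{253553595}}{16903573} \approx 0.00094201$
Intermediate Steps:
$j{\left(E \right)} = - \frac{1}{5}$
$C{\left(B \right)} = 97 + \frac{2 B}{3}$ ($C{\left(B \right)} = 4 + \frac{\left(B + B\right) + 279}{3} = 4 + \frac{2 B + 279}{3} = 4 + \frac{279 + 2 B}{3} = 4 + \left(93 + \frac{2 B}{3}\right) = 97 + \frac{2 B}{3}$)
$Y = 1126808$
$t = \frac{\sqrt{253553595}}{15}$ ($t = \sqrt{\left(97 + \frac{2}{3} \left(- \frac{1}{5}\right)\right) + 1126808} = \sqrt{\left(97 - \frac{2}{15}\right) + 1126808} = \sqrt{\frac{1453}{15} + 1126808} = \sqrt{\frac{16903573}{15}} = \frac{\sqrt{253553595}}{15} \approx 1061.6$)
$\frac{1}{t} = \frac{1}{\frac{1}{15} \sqrt{253553595}} = \frac{\sqrt{253553595}}{16903573}$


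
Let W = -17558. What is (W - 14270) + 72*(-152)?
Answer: -42772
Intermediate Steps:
(W - 14270) + 72*(-152) = (-17558 - 14270) + 72*(-152) = -31828 - 10944 = -42772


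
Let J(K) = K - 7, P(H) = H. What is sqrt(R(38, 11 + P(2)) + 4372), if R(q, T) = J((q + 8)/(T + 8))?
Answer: sqrt(1925931)/21 ≈ 66.085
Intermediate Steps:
J(K) = -7 + K
R(q, T) = -7 + (8 + q)/(8 + T) (R(q, T) = -7 + (q + 8)/(T + 8) = -7 + (8 + q)/(8 + T))
sqrt(R(38, 11 + P(2)) + 4372) = sqrt((-48 + 38 - 7*(11 + 2))/(8 + (11 + 2)) + 4372) = sqrt((-48 + 38 - 7*13)/(8 + 13) + 4372) = sqrt((-48 + 38 - 91)/21 + 4372) = sqrt((1/21)*(-101) + 4372) = sqrt(-101/21 + 4372) = sqrt(91711/21) = sqrt(1925931)/21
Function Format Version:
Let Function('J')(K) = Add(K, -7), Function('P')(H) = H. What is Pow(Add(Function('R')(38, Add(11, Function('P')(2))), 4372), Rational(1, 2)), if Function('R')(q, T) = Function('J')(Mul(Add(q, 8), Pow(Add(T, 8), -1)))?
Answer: Mul(Rational(1, 21), Pow(1925931, Rational(1, 2))) ≈ 66.085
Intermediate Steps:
Function('J')(K) = Add(-7, K)
Function('R')(q, T) = Add(-7, Mul(Pow(Add(8, T), -1), Add(8, q))) (Function('R')(q, T) = Add(-7, Mul(Add(q, 8), Pow(Add(T, 8), -1))) = Add(-7, Mul(Add(8, q), Pow(Add(8, T), -1))) = Add(-7, Mul(Pow(Add(8, T), -1), Add(8, q))))
Pow(Add(Function('R')(38, Add(11, Function('P')(2))), 4372), Rational(1, 2)) = Pow(Add(Mul(Pow(Add(8, Add(11, 2)), -1), Add(-48, 38, Mul(-7, Add(11, 2)))), 4372), Rational(1, 2)) = Pow(Add(Mul(Pow(Add(8, 13), -1), Add(-48, 38, Mul(-7, 13))), 4372), Rational(1, 2)) = Pow(Add(Mul(Pow(21, -1), Add(-48, 38, -91)), 4372), Rational(1, 2)) = Pow(Add(Mul(Rational(1, 21), -101), 4372), Rational(1, 2)) = Pow(Add(Rational(-101, 21), 4372), Rational(1, 2)) = Pow(Rational(91711, 21), Rational(1, 2)) = Mul(Rational(1, 21), Pow(1925931, Rational(1, 2)))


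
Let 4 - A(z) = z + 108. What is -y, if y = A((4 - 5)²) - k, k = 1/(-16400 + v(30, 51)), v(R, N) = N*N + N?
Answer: 1443539/13748 ≈ 105.00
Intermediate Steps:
v(R, N) = N + N² (v(R, N) = N² + N = N + N²)
k = -1/13748 (k = 1/(-16400 + 51*(1 + 51)) = 1/(-16400 + 51*52) = 1/(-16400 + 2652) = 1/(-13748) = -1/13748 ≈ -7.2738e-5)
A(z) = -104 - z (A(z) = 4 - (z + 108) = 4 - (108 + z) = 4 + (-108 - z) = -104 - z)
y = -1443539/13748 (y = (-104 - (4 - 5)²) - 1*(-1/13748) = (-104 - 1*(-1)²) + 1/13748 = (-104 - 1*1) + 1/13748 = (-104 - 1) + 1/13748 = -105 + 1/13748 = -1443539/13748 ≈ -105.00)
-y = -1*(-1443539/13748) = 1443539/13748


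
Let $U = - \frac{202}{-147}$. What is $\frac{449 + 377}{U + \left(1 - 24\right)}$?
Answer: $- \frac{121422}{3179} \approx -38.195$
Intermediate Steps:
$U = \frac{202}{147}$ ($U = \left(-202\right) \left(- \frac{1}{147}\right) = \frac{202}{147} \approx 1.3741$)
$\frac{449 + 377}{U + \left(1 - 24\right)} = \frac{449 + 377}{\frac{202}{147} + \left(1 - 24\right)} = \frac{826}{\frac{202}{147} + \left(1 - 24\right)} = \frac{826}{\frac{202}{147} - 23} = \frac{826}{- \frac{3179}{147}} = 826 \left(- \frac{147}{3179}\right) = - \frac{121422}{3179}$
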